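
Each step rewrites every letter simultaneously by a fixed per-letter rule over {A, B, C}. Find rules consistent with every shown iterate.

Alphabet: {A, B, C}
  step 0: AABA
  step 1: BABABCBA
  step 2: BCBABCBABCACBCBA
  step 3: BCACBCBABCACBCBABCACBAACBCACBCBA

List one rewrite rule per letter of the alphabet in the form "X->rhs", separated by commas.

  step 2 ⇒ step 3: BCBABCBABCACBCBA ⇒ BC·AC·BC·BA·BC·AC·BC·BA·BC·AC·BA·AC·BC·AC·BC·BA
    A ↦ BA
    B ↦ BC
    C ↦ AC

A->BA, B->BC, C->AC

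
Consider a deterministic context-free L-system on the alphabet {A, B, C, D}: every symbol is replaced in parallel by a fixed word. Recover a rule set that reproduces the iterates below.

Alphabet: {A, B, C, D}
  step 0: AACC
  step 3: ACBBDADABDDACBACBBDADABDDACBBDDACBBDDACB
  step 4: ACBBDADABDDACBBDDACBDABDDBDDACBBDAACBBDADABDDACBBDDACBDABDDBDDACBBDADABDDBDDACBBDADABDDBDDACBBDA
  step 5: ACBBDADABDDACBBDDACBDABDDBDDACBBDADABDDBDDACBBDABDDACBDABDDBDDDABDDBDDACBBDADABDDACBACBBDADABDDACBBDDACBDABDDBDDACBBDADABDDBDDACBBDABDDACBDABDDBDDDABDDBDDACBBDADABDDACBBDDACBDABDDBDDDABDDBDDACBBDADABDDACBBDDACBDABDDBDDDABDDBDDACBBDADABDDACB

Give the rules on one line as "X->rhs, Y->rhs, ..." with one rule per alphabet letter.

A->ACB, B->DA, C->B, D->BDD

  step 4 ⇒ step 5: ACBBDADABDDACBBDDACBDABDDBDDACBBDAACBBDADABDDACBBDDACBDABDDBDDACBBDADABDDBDDACBBDADABDDBDDACBBDA ⇒ ACB·B·DA·DA·BDD·ACB·BDD·ACB·DA·BDD·BDD·ACB·B·DA·DA·BDD·BDD·ACB·B·DA·BDD·ACB·DA·BDD·BDD·DA·BDD·BDD·ACB·B·DA·DA·BDD·ACB·ACB·B·DA·DA·BDD·ACB·BDD·ACB·DA·BDD·BDD·ACB·B·DA·DA·BDD·BDD·ACB·B·DA·BDD·ACB·DA·BDD·BDD·DA·BDD·BDD·ACB·B·DA·DA·BDD·ACB·BDD·ACB·DA·BDD·BDD·DA·BDD·BDD·ACB·B·DA·DA·BDD·ACB·BDD·ACB·DA·BDD·BDD·DA·BDD·BDD·ACB·B·DA·DA·BDD·ACB
    A ↦ ACB
    B ↦ DA
    C ↦ B
    D ↦ BDD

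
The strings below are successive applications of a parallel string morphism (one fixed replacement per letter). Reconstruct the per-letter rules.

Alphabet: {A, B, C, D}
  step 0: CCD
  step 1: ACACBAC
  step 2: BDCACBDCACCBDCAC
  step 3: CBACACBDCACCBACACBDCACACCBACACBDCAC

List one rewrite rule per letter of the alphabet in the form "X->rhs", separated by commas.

  step 2 ⇒ step 3: BDCACBDCACCBDCAC ⇒ C·BAC·AC·BDC·AC·C·BAC·AC·BDC·AC·AC·C·BAC·AC·BDC·AC
    A ↦ BDC
    B ↦ C
    C ↦ AC
    D ↦ BAC

A->BDC, B->C, C->AC, D->BAC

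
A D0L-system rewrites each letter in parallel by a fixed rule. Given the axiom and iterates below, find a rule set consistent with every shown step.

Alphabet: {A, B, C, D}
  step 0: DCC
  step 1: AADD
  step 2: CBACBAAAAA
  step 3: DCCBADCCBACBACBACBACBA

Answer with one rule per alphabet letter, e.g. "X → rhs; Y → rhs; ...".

  step 2 ⇒ step 3: CBACBAAAAA ⇒ D·C·CBA·D·C·CBA·CBA·CBA·CBA·CBA
    A ↦ CBA
    B ↦ C
    C ↦ D
  step 0 ⇒ step 1: DCC ⇒ AA·D·D
    D ↦ AA

A->CBA, B->C, C->D, D->AA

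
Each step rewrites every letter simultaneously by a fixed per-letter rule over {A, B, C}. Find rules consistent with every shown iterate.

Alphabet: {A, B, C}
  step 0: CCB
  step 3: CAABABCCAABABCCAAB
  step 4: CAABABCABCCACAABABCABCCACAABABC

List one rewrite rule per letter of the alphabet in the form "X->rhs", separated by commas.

A->AB, B->C, C->CA

  step 3 ⇒ step 4: CAABABCCAABABCCAAB ⇒ CA·AB·AB·C·AB·C·CA·CA·AB·AB·C·AB·C·CA·CA·AB·AB·C
    A ↦ AB
    B ↦ C
    C ↦ CA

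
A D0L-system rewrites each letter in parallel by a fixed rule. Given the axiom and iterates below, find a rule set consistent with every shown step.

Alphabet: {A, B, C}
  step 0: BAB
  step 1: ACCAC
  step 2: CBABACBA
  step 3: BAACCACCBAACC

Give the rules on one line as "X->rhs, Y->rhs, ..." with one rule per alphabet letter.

A->C, B->AC, C->BA

  step 2 ⇒ step 3: CBABACBA ⇒ BA·AC·C·AC·C·BA·AC·C
    A ↦ C
    B ↦ AC
    C ↦ BA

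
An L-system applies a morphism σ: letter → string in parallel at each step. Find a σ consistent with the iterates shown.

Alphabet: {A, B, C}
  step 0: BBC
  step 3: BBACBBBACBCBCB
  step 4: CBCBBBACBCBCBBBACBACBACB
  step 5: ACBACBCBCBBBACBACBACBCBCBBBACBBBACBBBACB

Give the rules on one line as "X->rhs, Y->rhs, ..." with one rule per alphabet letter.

A->BB, B->CB, C->A

  step 4 ⇒ step 5: CBCBBBACBCBCBBBACBACBACB ⇒ A·CB·A·CB·CB·CB·BB·A·CB·A·CB·A·CB·CB·CB·BB·A·CB·BB·A·CB·BB·A·CB
    A ↦ BB
    B ↦ CB
    C ↦ A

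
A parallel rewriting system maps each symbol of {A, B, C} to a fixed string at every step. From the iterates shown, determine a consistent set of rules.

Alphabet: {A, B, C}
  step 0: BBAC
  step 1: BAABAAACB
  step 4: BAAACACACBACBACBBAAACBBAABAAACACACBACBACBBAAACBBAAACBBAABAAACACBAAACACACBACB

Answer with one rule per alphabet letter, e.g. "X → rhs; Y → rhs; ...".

A->AC, B->BAA, C->B

  step 0 ⇒ step 1: BBAC ⇒ BAA·BAA·AC·B
    A ↦ AC
    B ↦ BAA
    C ↦ B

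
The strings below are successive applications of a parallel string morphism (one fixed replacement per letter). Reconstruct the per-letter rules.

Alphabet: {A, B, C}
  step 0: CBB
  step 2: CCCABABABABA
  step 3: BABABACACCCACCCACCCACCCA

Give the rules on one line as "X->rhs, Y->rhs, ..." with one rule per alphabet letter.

A->CA, B->CC, C->BA

  step 2 ⇒ step 3: CCCABABABABA ⇒ BA·BA·BA·CA·CC·CA·CC·CA·CC·CA·CC·CA
    A ↦ CA
    B ↦ CC
    C ↦ BA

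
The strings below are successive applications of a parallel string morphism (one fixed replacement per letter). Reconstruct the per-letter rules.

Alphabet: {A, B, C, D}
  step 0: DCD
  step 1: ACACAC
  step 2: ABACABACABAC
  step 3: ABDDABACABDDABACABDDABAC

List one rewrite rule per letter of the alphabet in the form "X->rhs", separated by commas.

A->AB, B->DD, C->AC, D->AC

  step 2 ⇒ step 3: ABACABACABAC ⇒ AB·DD·AB·AC·AB·DD·AB·AC·AB·DD·AB·AC
    A ↦ AB
    B ↦ DD
    C ↦ AC
  step 0 ⇒ step 1: DCD ⇒ AC·AC·AC
    D ↦ AC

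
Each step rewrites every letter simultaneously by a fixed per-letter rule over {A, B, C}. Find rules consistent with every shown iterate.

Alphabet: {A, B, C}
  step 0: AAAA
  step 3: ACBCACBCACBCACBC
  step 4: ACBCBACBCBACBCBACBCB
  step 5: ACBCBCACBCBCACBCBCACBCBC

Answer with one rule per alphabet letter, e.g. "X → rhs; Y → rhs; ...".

A->AC, B->C, C->B

  step 4 ⇒ step 5: ACBCBACBCBACBCBACBCB ⇒ AC·B·C·B·C·AC·B·C·B·C·AC·B·C·B·C·AC·B·C·B·C
    A ↦ AC
    B ↦ C
    C ↦ B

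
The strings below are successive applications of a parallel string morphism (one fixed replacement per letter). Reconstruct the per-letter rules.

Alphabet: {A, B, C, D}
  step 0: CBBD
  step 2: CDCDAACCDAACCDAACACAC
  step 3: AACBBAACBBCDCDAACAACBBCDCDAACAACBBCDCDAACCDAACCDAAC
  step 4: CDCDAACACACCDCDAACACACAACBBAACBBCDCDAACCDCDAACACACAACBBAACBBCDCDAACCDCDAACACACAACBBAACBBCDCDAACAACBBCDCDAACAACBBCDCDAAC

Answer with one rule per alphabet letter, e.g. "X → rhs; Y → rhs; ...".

  step 3 ⇒ step 4: AACBBAACBBCDCDAACAACBBCDCDAACAACBBCDCDAACCDAACCDAAC ⇒ CD·CD·AAC·AC·AC·CD·CD·AAC·AC·AC·AAC·BB·AAC·BB·CD·CD·AAC·CD·CD·AAC·AC·AC·AAC·BB·AAC·BB·CD·CD·AAC·CD·CD·AAC·AC·AC·AAC·BB·AAC·BB·CD·CD·AAC·AAC·BB·CD·CD·AAC·AAC·BB·CD·CD·AAC
    A ↦ CD
    B ↦ AC
    C ↦ AAC
    D ↦ BB

A->CD, B->AC, C->AAC, D->BB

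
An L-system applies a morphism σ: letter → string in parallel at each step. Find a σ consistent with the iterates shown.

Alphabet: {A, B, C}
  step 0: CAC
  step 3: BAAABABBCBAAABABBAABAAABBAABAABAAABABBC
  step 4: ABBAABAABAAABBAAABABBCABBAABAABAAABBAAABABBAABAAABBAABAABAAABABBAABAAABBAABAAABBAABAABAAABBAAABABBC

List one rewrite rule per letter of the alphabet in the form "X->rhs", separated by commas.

  step 3 ⇒ step 4: BAAABABBCBAAABABBAABAAABBAABAABAAABABBC ⇒ AB·BAA·BAA·BAA·AB·BAA·AB·AB·BC·AB·BAA·BAA·BAA·AB·BAA·AB·AB·BAA·BAA·AB·BAA·BAA·BAA·AB·AB·BAA·BAA·AB·BAA·BAA·AB·BAA·BAA·BAA·AB·BAA·AB·AB·BC
    A ↦ BAA
    B ↦ AB
    C ↦ BC

A->BAA, B->AB, C->BC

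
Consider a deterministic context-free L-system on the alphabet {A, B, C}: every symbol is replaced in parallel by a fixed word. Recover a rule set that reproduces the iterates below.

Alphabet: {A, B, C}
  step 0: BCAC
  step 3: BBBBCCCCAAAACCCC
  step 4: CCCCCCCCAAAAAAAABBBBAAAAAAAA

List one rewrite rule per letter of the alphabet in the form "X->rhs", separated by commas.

A->B, B->CC, C->AA

  step 3 ⇒ step 4: BBBBCCCCAAAACCCC ⇒ CC·CC·CC·CC·AA·AA·AA·AA·B·B·B·B·AA·AA·AA·AA
    A ↦ B
    B ↦ CC
    C ↦ AA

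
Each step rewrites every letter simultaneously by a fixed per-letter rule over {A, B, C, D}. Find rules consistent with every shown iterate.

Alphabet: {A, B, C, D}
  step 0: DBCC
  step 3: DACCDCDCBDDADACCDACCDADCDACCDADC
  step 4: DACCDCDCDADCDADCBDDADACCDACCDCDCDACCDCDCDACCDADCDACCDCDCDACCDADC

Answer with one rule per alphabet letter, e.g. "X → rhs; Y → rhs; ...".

A->CC, B->BD, C->DC, D->DA

  step 3 ⇒ step 4: DACCDCDCBDDADACCDACCDADCDACCDADC ⇒ DA·CC·DC·DC·DA·DC·DA·DC·BD·DA·DA·CC·DA·CC·DC·DC·DA·CC·DC·DC·DA·CC·DA·DC·DA·CC·DC·DC·DA·CC·DA·DC
    A ↦ CC
    B ↦ BD
    C ↦ DC
    D ↦ DA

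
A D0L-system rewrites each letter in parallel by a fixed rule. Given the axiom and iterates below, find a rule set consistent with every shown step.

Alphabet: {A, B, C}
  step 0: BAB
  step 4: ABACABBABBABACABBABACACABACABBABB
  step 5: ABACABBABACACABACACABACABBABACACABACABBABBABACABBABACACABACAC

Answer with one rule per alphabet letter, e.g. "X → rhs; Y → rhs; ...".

  step 4 ⇒ step 5: ABACABBABBABACABBABACACABACABBABB ⇒ AB·AC·AB·B·AB·AC·AC·AB·AC·AC·AB·AC·AB·B·AB·AC·AC·AB·AC·AB·B·AB·B·AB·AC·AB·B·AB·AC·AC·AB·AC·AC
    A ↦ AB
    B ↦ AC
    C ↦ B

A->AB, B->AC, C->B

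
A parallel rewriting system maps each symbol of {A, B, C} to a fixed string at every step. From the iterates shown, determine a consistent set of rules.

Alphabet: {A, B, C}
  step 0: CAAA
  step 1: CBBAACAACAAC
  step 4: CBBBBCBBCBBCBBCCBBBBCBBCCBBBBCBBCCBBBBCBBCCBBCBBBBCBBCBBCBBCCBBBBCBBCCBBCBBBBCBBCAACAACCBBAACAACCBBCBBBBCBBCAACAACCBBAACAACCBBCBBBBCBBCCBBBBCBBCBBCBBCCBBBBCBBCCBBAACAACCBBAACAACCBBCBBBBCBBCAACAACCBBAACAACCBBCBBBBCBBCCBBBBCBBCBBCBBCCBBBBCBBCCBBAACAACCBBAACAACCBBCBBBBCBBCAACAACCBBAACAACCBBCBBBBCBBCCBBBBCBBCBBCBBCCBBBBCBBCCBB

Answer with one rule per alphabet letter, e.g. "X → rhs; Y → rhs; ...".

  step 0 ⇒ step 1: CAAA ⇒ CBB·AAC·AAC·AAC
    A ↦ AAC
    C ↦ CBB
    B ↦ BBC  (constrained at step 1)

A->AAC, B->BBC, C->CBB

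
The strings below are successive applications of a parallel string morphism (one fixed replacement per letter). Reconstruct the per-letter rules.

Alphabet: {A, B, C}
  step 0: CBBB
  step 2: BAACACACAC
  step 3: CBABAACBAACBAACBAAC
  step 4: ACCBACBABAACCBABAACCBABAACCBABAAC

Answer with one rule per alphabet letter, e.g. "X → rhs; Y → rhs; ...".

A->BA, B->C, C->AC

  step 3 ⇒ step 4: CBABAACBAACBAACBAAC ⇒ AC·C·BA·C·BA·BA·AC·C·BA·BA·AC·C·BA·BA·AC·C·BA·BA·AC
    A ↦ BA
    B ↦ C
    C ↦ AC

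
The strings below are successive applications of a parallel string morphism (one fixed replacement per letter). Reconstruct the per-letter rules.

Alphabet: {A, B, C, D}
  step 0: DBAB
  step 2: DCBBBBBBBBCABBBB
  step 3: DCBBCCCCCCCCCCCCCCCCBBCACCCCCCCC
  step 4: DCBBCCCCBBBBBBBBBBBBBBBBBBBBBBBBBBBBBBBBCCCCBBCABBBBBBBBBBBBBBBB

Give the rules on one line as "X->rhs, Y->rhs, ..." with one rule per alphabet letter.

A->CA, B->CC, C->BB, D->DC

  step 3 ⇒ step 4: DCBBCCCCCCCCCCCCCCCCBBCACCCCCCCC ⇒ DC·BB·CC·CC·BB·BB·BB·BB·BB·BB·BB·BB·BB·BB·BB·BB·BB·BB·BB·BB·CC·CC·BB·CA·BB·BB·BB·BB·BB·BB·BB·BB
    A ↦ CA
    B ↦ CC
    C ↦ BB
    D ↦ DC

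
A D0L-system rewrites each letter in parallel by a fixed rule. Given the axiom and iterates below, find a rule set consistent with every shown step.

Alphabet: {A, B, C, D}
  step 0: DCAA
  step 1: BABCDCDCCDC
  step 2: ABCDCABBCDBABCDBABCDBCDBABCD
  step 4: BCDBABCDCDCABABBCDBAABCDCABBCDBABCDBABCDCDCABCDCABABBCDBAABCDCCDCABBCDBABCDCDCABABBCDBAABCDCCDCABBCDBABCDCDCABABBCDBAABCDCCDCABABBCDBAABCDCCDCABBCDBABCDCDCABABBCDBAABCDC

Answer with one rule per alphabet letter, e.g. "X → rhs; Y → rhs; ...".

A->CDC, B->AB, C->BCD, D->BA

  step 1 ⇒ step 2: BABCDCDCCDC ⇒ AB·CDC·AB·BCD·BA·BCD·BA·BCD·BCD·BA·BCD
    A ↦ CDC
    B ↦ AB
    C ↦ BCD
    D ↦ BA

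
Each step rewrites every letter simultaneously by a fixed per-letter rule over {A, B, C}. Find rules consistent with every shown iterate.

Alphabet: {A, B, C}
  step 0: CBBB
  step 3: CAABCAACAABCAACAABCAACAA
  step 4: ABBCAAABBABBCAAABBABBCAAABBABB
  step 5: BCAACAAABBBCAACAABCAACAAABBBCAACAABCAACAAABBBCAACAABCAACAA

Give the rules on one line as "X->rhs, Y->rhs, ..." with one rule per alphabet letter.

  step 4 ⇒ step 5: ABBCAAABBABBCAAABBABBCAAABBABB ⇒ B·CAA·CAA·A·B·B·B·CAA·CAA·B·CAA·CAA·A·B·B·B·CAA·CAA·B·CAA·CAA·A·B·B·B·CAA·CAA·B·CAA·CAA
    A ↦ B
    B ↦ CAA
    C ↦ A

A->B, B->CAA, C->A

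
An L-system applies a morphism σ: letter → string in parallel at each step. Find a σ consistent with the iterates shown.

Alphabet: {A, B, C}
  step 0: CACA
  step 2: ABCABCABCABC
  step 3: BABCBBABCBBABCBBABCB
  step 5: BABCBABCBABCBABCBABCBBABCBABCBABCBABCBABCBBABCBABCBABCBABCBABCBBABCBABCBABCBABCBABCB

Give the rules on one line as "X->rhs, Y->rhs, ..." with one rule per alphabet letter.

  step 2 ⇒ step 3: ABCABCABCABC ⇒ B·ABC·B·B·ABC·B·B·ABC·B·B·ABC·B
    A ↦ B
    B ↦ ABC
    C ↦ B

A->B, B->ABC, C->B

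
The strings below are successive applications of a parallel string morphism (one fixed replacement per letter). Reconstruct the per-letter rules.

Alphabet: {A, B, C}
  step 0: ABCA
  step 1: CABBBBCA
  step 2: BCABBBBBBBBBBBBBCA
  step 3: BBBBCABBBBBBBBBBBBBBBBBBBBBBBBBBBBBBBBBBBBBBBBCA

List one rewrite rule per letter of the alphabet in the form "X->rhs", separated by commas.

  step 2 ⇒ step 3: BCABBBBBBBBBBBBBCA ⇒ BBB·B·CA·BBB·BBB·BBB·BBB·BBB·BBB·BBB·BBB·BBB·BBB·BBB·BBB·BBB·B·CA
    A ↦ CA
    B ↦ BBB
    C ↦ B

A->CA, B->BBB, C->B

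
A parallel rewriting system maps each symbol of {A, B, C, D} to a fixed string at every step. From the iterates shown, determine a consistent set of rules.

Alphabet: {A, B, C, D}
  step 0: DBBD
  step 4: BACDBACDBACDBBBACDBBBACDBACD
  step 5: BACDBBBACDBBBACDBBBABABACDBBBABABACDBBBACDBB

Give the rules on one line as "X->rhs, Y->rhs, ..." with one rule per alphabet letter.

  step 4 ⇒ step 5: BACDBACDBACDBBBACDBBBACDBACD ⇒ BA·C·D·BB·BA·C·D·BB·BA·C·D·BB·BA·BA·BA·C·D·BB·BA·BA·BA·C·D·BB·BA·C·D·BB
    A ↦ C
    B ↦ BA
    C ↦ D
    D ↦ BB

A->C, B->BA, C->D, D->BB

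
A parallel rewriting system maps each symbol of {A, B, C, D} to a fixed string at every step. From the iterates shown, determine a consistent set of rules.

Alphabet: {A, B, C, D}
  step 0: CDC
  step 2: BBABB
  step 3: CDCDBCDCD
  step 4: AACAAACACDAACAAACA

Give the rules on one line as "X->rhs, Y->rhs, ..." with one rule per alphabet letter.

  step 3 ⇒ step 4: CDCDBCDCD ⇒ A·ACA·A·ACA·CD·A·ACA·A·ACA
    B ↦ CD
    C ↦ A
    D ↦ ACA
  step 2 ⇒ step 3: BBABB ⇒ CD·CD·B·CD·CD
    A ↦ B

A->B, B->CD, C->A, D->ACA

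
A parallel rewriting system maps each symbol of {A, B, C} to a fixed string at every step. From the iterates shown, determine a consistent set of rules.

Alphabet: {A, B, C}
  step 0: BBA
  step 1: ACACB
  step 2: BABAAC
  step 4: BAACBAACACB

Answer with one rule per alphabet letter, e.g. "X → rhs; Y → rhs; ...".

A->B, B->AC, C->A

  step 1 ⇒ step 2: ACACB ⇒ B·A·B·A·AC
    A ↦ B
    B ↦ AC
    C ↦ A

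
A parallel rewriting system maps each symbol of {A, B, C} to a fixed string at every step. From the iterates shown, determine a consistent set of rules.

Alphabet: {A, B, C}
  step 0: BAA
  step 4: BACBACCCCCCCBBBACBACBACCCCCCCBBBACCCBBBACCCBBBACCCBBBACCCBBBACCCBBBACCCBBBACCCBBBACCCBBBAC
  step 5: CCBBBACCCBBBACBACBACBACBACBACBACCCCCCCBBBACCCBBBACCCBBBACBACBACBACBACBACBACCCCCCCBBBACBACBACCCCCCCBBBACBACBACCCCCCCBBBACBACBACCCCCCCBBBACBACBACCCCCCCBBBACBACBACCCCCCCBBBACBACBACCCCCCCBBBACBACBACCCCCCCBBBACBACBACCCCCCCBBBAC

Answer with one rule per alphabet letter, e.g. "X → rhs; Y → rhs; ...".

  step 4 ⇒ step 5: BACBACCCCCCCBBBACBACBACCCCCCCBBBACCCBBBACCCBBBACCCBBBACCCBBBACCCBBBACCCBBBACCCBBBACCCBBBAC ⇒ CC·BB·BAC·CC·BB·BAC·BAC·BAC·BAC·BAC·BAC·BAC·CC·CC·CC·BB·BAC·CC·BB·BAC·CC·BB·BAC·BAC·BAC·BAC·BAC·BAC·BAC·CC·CC·CC·BB·BAC·BAC·BAC·CC·CC·CC·BB·BAC·BAC·BAC·CC·CC·CC·BB·BAC·BAC·BAC·CC·CC·CC·BB·BAC·BAC·BAC·CC·CC·CC·BB·BAC·BAC·BAC·CC·CC·CC·BB·BAC·BAC·BAC·CC·CC·CC·BB·BAC·BAC·BAC·CC·CC·CC·BB·BAC·BAC·BAC·CC·CC·CC·BB·BAC
    A ↦ BB
    B ↦ CC
    C ↦ BAC

A->BB, B->CC, C->BAC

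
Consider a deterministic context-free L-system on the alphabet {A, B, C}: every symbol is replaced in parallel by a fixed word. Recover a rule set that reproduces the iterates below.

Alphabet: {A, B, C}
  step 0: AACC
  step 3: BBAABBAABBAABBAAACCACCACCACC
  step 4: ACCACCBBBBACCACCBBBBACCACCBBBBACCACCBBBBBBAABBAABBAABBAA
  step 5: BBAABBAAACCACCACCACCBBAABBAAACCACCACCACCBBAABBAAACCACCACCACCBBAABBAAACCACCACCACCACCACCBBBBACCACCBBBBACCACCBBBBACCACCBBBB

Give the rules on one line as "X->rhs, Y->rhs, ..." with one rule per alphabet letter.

  step 4 ⇒ step 5: ACCACCBBBBACCACCBBBBACCACCBBBBACCACCBBBBBBAABBAABBAABBAA ⇒ BB·A·A·BB·A·A·ACC·ACC·ACC·ACC·BB·A·A·BB·A·A·ACC·ACC·ACC·ACC·BB·A·A·BB·A·A·ACC·ACC·ACC·ACC·BB·A·A·BB·A·A·ACC·ACC·ACC·ACC·ACC·ACC·BB·BB·ACC·ACC·BB·BB·ACC·ACC·BB·BB·ACC·ACC·BB·BB
    A ↦ BB
    B ↦ ACC
    C ↦ A

A->BB, B->ACC, C->A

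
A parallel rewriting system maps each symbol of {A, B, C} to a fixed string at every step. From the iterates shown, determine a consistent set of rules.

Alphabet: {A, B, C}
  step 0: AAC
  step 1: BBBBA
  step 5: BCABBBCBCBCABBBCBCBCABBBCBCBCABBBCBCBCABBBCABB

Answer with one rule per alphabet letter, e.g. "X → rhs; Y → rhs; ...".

A->BB, B->BC, C->A

  step 0 ⇒ step 1: AAC ⇒ BB·BB·A
    A ↦ BB
    C ↦ A
    B ↦ BC  (constrained at step 1)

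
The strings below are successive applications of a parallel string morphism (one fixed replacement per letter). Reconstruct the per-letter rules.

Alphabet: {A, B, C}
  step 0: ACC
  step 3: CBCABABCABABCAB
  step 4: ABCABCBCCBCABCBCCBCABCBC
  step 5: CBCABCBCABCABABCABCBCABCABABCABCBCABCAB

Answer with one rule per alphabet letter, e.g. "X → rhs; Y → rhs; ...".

  step 4 ⇒ step 5: ABCABCBCCBCABCBCCBCABCBC ⇒ CB·C·AB·CB·C·AB·C·AB·AB·C·AB·CB·C·AB·C·AB·AB·C·AB·CB·C·AB·C·AB
    A ↦ CB
    B ↦ C
    C ↦ AB

A->CB, B->C, C->AB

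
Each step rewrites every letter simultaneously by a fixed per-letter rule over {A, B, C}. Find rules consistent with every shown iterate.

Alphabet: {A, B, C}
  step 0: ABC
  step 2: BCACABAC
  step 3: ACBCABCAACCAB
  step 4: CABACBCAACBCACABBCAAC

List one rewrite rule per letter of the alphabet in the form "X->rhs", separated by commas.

  step 3 ⇒ step 4: ACBCABCAACCAB ⇒ CA·B·AC·B·CA·AC·B·CA·CA·B·B·CA·AC
    A ↦ CA
    B ↦ AC
    C ↦ B

A->CA, B->AC, C->B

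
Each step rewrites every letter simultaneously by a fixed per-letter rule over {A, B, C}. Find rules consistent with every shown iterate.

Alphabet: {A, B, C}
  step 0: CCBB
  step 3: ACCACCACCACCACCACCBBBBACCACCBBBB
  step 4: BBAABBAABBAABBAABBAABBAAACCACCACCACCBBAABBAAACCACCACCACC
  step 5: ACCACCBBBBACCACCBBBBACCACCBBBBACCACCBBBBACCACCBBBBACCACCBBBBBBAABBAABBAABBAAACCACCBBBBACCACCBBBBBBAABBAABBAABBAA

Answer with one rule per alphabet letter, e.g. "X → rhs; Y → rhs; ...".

  step 4 ⇒ step 5: BBAABBAABBAABBAABBAABBAAACCACCACCACCBBAABBAAACCACCACCACC ⇒ ACC·ACC·BB·BB·ACC·ACC·BB·BB·ACC·ACC·BB·BB·ACC·ACC·BB·BB·ACC·ACC·BB·BB·ACC·ACC·BB·BB·BB·A·A·BB·A·A·BB·A·A·BB·A·A·ACC·ACC·BB·BB·ACC·ACC·BB·BB·BB·A·A·BB·A·A·BB·A·A·BB·A·A
    A ↦ BB
    B ↦ ACC
    C ↦ A

A->BB, B->ACC, C->A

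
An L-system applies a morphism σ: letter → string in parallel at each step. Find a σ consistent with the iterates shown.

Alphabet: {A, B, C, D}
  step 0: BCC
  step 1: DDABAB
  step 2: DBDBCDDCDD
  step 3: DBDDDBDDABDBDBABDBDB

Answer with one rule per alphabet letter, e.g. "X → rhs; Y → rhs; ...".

  step 2 ⇒ step 3: DBDBCDDCDD ⇒ DB·DD·DB·DD·AB·DB·DB·AB·DB·DB
    B ↦ DD
    C ↦ AB
    D ↦ DB
  step 1 ⇒ step 2: DDABAB ⇒ DB·DB·C·DD·C·DD
    A ↦ C

A->C, B->DD, C->AB, D->DB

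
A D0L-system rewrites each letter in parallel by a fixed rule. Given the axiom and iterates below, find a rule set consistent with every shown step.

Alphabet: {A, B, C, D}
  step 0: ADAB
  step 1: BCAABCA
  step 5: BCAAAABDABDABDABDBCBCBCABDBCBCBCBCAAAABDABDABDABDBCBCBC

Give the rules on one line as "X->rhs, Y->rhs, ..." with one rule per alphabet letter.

  step 0 ⇒ step 1: ADAB ⇒ BC·AA·BC·A
    A ↦ BC
    B ↦ A
    D ↦ AA
    C ↦ BD  (constrained at step 1)

A->BC, B->A, C->BD, D->AA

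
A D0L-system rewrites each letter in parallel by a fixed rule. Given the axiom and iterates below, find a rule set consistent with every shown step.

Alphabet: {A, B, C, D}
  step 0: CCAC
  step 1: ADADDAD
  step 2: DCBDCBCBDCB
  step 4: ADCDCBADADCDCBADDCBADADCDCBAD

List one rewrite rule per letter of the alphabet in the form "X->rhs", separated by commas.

  step 1 ⇒ step 2: ADADDAD ⇒ D·CB·D·CB·CB·D·CB
    A ↦ D
    D ↦ CB
    B ↦ C  (constrained at step 2)
  step 0 ⇒ step 1: CCAC ⇒ AD·AD·D·AD
    C ↦ AD

A->D, B->C, C->AD, D->CB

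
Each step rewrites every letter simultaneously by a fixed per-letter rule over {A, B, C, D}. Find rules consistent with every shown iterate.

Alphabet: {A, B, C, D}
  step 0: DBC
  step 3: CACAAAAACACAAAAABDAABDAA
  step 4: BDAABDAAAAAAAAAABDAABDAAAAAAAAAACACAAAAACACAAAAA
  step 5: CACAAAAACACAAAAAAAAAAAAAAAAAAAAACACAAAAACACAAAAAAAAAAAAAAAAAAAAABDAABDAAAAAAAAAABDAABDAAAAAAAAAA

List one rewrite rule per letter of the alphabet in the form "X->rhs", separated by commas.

  step 4 ⇒ step 5: BDAABDAAAAAAAAAABDAABDAAAAAAAAAACACAAAAACACAAAAA ⇒ CA·CA·AA·AA·CA·CA·AA·AA·AA·AA·AA·AA·AA·AA·AA·AA·CA·CA·AA·AA·CA·CA·AA·AA·AA·AA·AA·AA·AA·AA·AA·AA·BD·AA·BD·AA·AA·AA·AA·AA·BD·AA·BD·AA·AA·AA·AA·AA
    A ↦ AA
    B ↦ CA
    C ↦ BD
    D ↦ CA

A->AA, B->CA, C->BD, D->CA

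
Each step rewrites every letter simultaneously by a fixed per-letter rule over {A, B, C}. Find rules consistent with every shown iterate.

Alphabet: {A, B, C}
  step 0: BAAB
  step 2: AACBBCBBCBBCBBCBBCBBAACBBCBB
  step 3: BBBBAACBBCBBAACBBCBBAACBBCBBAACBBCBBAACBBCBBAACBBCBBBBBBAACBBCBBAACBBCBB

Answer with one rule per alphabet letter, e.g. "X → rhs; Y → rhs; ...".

A->BB, B->CBB, C->AA

  step 2 ⇒ step 3: AACBBCBBCBBCBBCBBCBBAACBBCBB ⇒ BB·BB·AA·CBB·CBB·AA·CBB·CBB·AA·CBB·CBB·AA·CBB·CBB·AA·CBB·CBB·AA·CBB·CBB·BB·BB·AA·CBB·CBB·AA·CBB·CBB
    A ↦ BB
    B ↦ CBB
    C ↦ AA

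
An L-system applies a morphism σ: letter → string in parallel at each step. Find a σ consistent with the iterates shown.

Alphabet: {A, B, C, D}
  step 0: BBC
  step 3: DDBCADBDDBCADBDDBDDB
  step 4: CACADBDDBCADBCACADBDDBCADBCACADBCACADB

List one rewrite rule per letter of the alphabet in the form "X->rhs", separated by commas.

  step 3 ⇒ step 4: DDBCADBDDBCADBDDBDDB ⇒ CA·CA·DB·DD·B·CA·DB·CA·CA·DB·DD·B·CA·DB·CA·CA·DB·CA·CA·DB
    A ↦ B
    B ↦ DB
    C ↦ DD
    D ↦ CA

A->B, B->DB, C->DD, D->CA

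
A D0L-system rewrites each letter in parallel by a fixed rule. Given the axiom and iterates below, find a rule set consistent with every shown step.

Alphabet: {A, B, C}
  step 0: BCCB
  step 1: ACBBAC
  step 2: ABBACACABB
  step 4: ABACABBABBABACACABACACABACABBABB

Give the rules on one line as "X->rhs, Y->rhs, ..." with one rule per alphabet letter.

  step 1 ⇒ step 2: ACBBAC ⇒ AB·B·AC·AC·AB·B
    A ↦ AB
    B ↦ AC
    C ↦ B

A->AB, B->AC, C->B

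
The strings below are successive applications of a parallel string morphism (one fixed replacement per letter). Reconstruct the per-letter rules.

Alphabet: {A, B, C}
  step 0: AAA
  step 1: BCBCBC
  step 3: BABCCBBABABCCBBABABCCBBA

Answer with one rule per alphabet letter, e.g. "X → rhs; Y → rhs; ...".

  step 0 ⇒ step 1: AAA ⇒ BC·BC·BC
    A ↦ BC
    B ↦ BA  (constrained at step 1)
    C ↦ CB  (constrained at step 1)

A->BC, B->BA, C->CB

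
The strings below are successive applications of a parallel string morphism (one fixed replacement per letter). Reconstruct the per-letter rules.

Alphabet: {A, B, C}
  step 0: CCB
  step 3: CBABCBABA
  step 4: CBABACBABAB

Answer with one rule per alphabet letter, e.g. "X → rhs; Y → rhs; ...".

A->B, B->A, C->CB

  step 3 ⇒ step 4: CBABCBABA ⇒ CB·A·B·A·CB·A·B·A·B
    A ↦ B
    B ↦ A
    C ↦ CB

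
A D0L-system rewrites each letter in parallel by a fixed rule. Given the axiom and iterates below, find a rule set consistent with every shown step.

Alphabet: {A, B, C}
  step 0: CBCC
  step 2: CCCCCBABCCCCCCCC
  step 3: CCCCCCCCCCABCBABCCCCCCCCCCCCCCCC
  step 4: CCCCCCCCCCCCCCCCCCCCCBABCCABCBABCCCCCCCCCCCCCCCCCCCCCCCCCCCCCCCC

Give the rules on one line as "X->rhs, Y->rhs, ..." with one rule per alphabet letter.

A->CB, B->AB, C->CC

  step 3 ⇒ step 4: CCCCCCCCCCABCBABCCCCCCCCCCCCCCCC ⇒ CC·CC·CC·CC·CC·CC·CC·CC·CC·CC·CB·AB·CC·AB·CB·AB·CC·CC·CC·CC·CC·CC·CC·CC·CC·CC·CC·CC·CC·CC·CC·CC
    A ↦ CB
    B ↦ AB
    C ↦ CC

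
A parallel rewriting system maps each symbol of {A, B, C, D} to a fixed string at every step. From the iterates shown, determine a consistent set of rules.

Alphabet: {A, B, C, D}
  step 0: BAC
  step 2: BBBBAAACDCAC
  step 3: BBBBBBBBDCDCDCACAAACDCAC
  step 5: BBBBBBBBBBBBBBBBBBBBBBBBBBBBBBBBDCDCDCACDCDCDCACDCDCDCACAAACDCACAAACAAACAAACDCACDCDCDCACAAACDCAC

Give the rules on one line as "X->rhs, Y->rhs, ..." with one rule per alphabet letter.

  step 2 ⇒ step 3: BBBBAAACDCAC ⇒ BB·BB·BB·BB·DC·DC·DC·AC·AA·AC·DC·AC
    A ↦ DC
    B ↦ BB
    C ↦ AC
    D ↦ AA

A->DC, B->BB, C->AC, D->AA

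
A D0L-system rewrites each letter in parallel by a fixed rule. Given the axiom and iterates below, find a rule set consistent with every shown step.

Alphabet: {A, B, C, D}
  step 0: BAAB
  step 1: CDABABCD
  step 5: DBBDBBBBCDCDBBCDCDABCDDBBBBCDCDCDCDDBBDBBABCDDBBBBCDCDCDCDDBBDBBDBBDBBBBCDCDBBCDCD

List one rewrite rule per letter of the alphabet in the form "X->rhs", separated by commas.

A->AB, B->CD, C->D, D->BB

  step 0 ⇒ step 1: BAAB ⇒ CD·AB·AB·CD
    A ↦ AB
    B ↦ CD
    C ↦ D  (constrained at step 1)
    D ↦ BB  (constrained at step 1)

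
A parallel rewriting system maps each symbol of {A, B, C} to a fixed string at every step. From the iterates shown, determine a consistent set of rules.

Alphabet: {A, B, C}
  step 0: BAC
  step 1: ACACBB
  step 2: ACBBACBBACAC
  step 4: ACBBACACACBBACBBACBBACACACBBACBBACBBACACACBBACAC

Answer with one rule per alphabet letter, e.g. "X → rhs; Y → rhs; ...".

A->ACB, B->AC, C->B

  step 1 ⇒ step 2: ACACBB ⇒ ACB·B·ACB·B·AC·AC
    A ↦ ACB
    B ↦ AC
    C ↦ B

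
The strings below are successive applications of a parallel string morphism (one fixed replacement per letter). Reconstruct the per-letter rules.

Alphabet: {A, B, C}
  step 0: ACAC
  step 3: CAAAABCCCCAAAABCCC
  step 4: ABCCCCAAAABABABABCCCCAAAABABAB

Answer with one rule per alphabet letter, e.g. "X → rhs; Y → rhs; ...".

A->C, B->AAA, C->AB

  step 3 ⇒ step 4: CAAAABCCCCAAAABCCC ⇒ AB·C·C·C·C·AAA·AB·AB·AB·AB·C·C·C·C·AAA·AB·AB·AB
    A ↦ C
    B ↦ AAA
    C ↦ AB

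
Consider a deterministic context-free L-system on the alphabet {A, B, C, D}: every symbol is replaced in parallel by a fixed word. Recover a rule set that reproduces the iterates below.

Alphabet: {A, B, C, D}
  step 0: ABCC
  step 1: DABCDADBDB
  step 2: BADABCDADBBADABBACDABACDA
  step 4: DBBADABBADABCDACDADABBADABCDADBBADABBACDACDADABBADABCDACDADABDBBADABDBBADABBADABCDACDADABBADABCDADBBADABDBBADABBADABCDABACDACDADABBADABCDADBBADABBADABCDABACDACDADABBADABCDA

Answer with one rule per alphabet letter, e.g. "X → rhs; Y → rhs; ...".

A->DAB, B->CDA, C->DB, D->BA

  step 1 ⇒ step 2: DABCDADBDB ⇒ BA·DAB·CDA·DB·BA·DAB·BA·CDA·BA·CDA
    A ↦ DAB
    B ↦ CDA
    C ↦ DB
    D ↦ BA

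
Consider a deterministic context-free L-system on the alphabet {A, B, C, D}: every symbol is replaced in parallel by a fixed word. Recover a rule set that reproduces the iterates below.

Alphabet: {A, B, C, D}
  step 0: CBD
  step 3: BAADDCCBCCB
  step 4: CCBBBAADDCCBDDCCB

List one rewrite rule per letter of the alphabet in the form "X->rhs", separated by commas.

  step 3 ⇒ step 4: BAADDCCBCCB ⇒ CCB·B·B·A·A·D·D·CCB·D·D·CCB
    A ↦ B
    B ↦ CCB
    C ↦ D
    D ↦ A

A->B, B->CCB, C->D, D->A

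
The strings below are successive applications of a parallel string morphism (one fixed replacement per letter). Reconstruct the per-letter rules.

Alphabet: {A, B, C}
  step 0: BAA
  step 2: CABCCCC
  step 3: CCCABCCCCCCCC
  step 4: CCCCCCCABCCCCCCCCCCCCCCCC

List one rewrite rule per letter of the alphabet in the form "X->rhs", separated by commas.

A->C, B->AB, C->CC

  step 3 ⇒ step 4: CCCABCCCCCCCC ⇒ CC·CC·CC·C·AB·CC·CC·CC·CC·CC·CC·CC·CC
    A ↦ C
    B ↦ AB
    C ↦ CC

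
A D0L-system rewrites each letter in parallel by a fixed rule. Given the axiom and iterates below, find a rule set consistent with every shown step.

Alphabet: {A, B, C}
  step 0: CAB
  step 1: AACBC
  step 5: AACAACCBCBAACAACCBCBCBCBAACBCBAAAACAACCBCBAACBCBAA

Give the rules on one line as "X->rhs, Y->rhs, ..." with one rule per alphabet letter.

  step 0 ⇒ step 1: CAB ⇒ AA·CB·C
    A ↦ CB
    B ↦ C
    C ↦ AA

A->CB, B->C, C->AA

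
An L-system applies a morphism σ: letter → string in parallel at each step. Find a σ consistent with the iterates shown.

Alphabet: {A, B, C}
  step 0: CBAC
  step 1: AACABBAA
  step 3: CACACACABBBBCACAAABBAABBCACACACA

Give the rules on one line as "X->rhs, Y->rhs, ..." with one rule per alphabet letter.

A->BB, B->CA, C->AA

  step 0 ⇒ step 1: CBAC ⇒ AA·CA·BB·AA
    A ↦ BB
    B ↦ CA
    C ↦ AA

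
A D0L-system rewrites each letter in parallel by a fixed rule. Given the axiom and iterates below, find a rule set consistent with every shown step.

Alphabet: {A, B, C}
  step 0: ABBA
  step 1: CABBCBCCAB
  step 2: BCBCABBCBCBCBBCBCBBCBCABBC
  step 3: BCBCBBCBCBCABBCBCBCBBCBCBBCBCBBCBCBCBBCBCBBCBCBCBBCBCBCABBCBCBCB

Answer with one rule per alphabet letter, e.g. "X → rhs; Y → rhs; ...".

A->CAB, B->BC, C->BCB

  step 2 ⇒ step 3: BCBCABBCBCBCBBCBCBBCBCABBC ⇒ BC·BCB·BC·BCB·CAB·BC·BC·BCB·BC·BCB·BC·BCB·BC·BC·BCB·BC·BCB·BC·BC·BCB·BC·BCB·CAB·BC·BC·BCB
    A ↦ CAB
    B ↦ BC
    C ↦ BCB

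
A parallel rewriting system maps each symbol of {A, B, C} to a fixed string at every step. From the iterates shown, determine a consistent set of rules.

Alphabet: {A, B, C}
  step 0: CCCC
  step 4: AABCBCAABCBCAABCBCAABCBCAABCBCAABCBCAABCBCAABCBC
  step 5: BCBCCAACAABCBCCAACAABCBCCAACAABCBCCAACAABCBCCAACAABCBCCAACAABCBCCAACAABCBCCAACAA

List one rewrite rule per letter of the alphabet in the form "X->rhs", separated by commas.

  step 4 ⇒ step 5: AABCBCAABCBCAABCBCAABCBCAABCBCAABCBCAABCBCAABCBC ⇒ BC·BC·C·AA·C·AA·BC·BC·C·AA·C·AA·BC·BC·C·AA·C·AA·BC·BC·C·AA·C·AA·BC·BC·C·AA·C·AA·BC·BC·C·AA·C·AA·BC·BC·C·AA·C·AA·BC·BC·C·AA·C·AA
    A ↦ BC
    B ↦ C
    C ↦ AA

A->BC, B->C, C->AA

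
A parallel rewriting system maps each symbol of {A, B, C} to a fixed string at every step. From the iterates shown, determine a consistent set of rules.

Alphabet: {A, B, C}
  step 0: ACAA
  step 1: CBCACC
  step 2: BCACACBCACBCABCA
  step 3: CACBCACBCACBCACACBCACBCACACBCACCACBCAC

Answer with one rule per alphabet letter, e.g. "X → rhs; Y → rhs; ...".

A->C, B->CAC, C->BCA

  step 2 ⇒ step 3: BCACACBCACBCABCA ⇒ CAC·BCA·C·BCA·C·BCA·CAC·BCA·C·BCA·CAC·BCA·C·CAC·BCA·C
    A ↦ C
    B ↦ CAC
    C ↦ BCA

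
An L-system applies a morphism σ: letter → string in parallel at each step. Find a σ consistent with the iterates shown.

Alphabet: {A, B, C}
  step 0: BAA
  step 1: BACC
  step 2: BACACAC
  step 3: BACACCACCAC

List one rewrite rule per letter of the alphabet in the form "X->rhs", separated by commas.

A->C, B->BA, C->AC

  step 2 ⇒ step 3: BACACAC ⇒ BA·C·AC·C·AC·C·AC
    A ↦ C
    B ↦ BA
    C ↦ AC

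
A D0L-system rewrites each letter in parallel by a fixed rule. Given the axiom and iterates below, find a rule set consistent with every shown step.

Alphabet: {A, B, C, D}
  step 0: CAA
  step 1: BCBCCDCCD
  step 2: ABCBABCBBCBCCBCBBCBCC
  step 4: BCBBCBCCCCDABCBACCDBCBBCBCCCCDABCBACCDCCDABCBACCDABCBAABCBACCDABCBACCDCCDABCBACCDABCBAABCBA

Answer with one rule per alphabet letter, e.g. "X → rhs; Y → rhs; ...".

A->CCD, B->A, C->BCB, D->CC

  step 1 ⇒ step 2: BCBCCDCCD ⇒ A·BCB·A·BCB·BCB·CC·BCB·BCB·CC
    B ↦ A
    C ↦ BCB
    D ↦ CC
  step 0 ⇒ step 1: CAA ⇒ BCB·CCD·CCD
    A ↦ CCD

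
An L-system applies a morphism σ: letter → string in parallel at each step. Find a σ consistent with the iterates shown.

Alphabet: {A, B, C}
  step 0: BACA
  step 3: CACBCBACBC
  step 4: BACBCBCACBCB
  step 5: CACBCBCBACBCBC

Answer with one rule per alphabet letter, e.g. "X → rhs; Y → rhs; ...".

A->AC, B->C, C->B

  step 4 ⇒ step 5: BACBCBCACBCB ⇒ C·AC·B·C·B·C·B·AC·B·C·B·C
    A ↦ AC
    B ↦ C
    C ↦ B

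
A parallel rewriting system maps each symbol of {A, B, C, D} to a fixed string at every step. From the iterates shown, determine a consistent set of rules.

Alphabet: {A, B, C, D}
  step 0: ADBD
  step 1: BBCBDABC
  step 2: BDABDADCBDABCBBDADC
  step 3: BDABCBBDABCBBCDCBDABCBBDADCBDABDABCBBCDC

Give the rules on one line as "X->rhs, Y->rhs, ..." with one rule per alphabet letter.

A->B, B->BDA, C->DC, D->BC

  step 2 ⇒ step 3: BDABDADCBDABCBBDADC ⇒ BDA·BC·B·BDA·BC·B·BC·DC·BDA·BC·B·BDA·DC·BDA·BDA·BC·B·BC·DC
    A ↦ B
    B ↦ BDA
    C ↦ DC
    D ↦ BC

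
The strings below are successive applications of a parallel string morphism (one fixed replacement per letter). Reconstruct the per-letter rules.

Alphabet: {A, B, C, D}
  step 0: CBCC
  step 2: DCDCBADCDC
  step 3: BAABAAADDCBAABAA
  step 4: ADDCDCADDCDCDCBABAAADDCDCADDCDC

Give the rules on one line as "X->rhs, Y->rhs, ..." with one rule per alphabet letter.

  step 3 ⇒ step 4: BAABAAADDCBAABAA ⇒ AD·DC·DC·AD·DC·DC·DC·BA·BA·A·AD·DC·DC·AD·DC·DC
    A ↦ DC
    B ↦ AD
    C ↦ A
    D ↦ BA

A->DC, B->AD, C->A, D->BA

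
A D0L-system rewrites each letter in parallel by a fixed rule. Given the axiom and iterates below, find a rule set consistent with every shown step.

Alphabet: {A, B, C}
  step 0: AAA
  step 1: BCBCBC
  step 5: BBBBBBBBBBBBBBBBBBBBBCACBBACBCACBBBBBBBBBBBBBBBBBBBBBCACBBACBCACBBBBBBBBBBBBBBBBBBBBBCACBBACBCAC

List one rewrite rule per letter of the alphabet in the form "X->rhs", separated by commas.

A->BC, B->BB, C->AC

  step 0 ⇒ step 1: AAA ⇒ BC·BC·BC
    A ↦ BC
    B ↦ BB  (constrained at step 1)
    C ↦ AC  (constrained at step 1)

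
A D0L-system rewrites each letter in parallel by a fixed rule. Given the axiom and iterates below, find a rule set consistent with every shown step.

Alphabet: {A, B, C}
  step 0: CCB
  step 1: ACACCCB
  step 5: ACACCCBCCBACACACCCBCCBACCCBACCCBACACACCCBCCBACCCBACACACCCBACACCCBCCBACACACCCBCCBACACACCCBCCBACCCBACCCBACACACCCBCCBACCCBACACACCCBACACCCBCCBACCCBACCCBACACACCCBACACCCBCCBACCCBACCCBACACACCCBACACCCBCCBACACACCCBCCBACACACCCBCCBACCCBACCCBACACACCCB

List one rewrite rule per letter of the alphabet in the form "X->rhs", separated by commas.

  step 0 ⇒ step 1: CCB ⇒ AC·AC·CCB
    B ↦ CCB
    C ↦ AC
    A ↦ CCB  (constrained at step 1)

A->CCB, B->CCB, C->AC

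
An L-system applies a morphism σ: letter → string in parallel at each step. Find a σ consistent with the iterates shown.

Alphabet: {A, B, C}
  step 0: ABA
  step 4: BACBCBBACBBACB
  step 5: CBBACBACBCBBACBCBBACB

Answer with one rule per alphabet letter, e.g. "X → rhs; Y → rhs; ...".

  step 4 ⇒ step 5: BACBCBBACBBACB ⇒ CB·B·A·CB·A·CB·CB·B·A·CB·CB·B·A·CB
    A ↦ B
    B ↦ CB
    C ↦ A

A->B, B->CB, C->A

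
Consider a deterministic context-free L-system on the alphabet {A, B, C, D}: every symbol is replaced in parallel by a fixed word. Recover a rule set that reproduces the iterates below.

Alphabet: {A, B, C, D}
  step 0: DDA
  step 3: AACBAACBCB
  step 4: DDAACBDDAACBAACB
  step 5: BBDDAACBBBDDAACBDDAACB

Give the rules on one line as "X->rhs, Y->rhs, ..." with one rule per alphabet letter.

  step 4 ⇒ step 5: DDAACBDDAACBAACB ⇒ B·B·D·D·AA·CB·B·B·D·D·AA·CB·D·D·AA·CB
    A ↦ D
    B ↦ CB
    C ↦ AA
    D ↦ B

A->D, B->CB, C->AA, D->B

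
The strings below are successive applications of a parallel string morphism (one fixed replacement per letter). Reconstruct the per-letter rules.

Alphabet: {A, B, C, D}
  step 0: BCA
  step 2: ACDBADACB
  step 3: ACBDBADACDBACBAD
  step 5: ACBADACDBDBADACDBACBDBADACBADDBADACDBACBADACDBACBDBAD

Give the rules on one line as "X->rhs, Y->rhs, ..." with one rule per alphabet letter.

  step 2 ⇒ step 3: ACDBADACB ⇒ AC·B·DB·AD·AC·DB·AC·B·AD
    A ↦ AC
    B ↦ AD
    C ↦ B
    D ↦ DB

A->AC, B->AD, C->B, D->DB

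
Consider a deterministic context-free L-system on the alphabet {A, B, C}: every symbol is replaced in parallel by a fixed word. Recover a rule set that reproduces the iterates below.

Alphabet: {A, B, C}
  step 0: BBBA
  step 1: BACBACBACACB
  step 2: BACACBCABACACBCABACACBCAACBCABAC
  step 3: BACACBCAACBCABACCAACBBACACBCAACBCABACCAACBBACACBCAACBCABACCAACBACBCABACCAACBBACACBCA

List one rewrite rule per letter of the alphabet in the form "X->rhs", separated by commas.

  step 2 ⇒ step 3: BACACBCABACACBCABACACBCAACBCABAC ⇒ BAC·ACB·CA·ACB·CA·BAC·CA·ACB·BAC·ACB·CA·ACB·CA·BAC·CA·ACB·BAC·ACB·CA·ACB·CA·BAC·CA·ACB·ACB·CA·BAC·CA·ACB·BAC·ACB·CA
    A ↦ ACB
    B ↦ BAC
    C ↦ CA

A->ACB, B->BAC, C->CA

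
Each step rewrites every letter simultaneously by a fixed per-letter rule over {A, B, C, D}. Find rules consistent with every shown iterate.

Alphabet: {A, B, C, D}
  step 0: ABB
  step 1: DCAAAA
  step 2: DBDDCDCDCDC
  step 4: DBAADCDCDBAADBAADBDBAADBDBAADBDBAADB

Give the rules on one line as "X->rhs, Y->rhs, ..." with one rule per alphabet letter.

  step 1 ⇒ step 2: DCAAAA ⇒ DB·D·DC·DC·DC·DC
    A ↦ DC
    C ↦ D
    D ↦ DB
  step 0 ⇒ step 1: ABB ⇒ DC·AA·AA
    B ↦ AA

A->DC, B->AA, C->D, D->DB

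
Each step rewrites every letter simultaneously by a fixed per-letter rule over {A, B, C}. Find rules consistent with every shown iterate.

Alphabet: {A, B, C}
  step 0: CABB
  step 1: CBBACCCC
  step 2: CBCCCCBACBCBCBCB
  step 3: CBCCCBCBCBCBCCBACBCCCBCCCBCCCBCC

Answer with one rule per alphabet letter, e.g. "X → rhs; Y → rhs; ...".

  step 2 ⇒ step 3: CBCCCCBACBCBCBCB ⇒ CB·CC·CB·CB·CB·CB·CC·BA·CB·CC·CB·CC·CB·CC·CB·CC
    A ↦ BA
    B ↦ CC
    C ↦ CB

A->BA, B->CC, C->CB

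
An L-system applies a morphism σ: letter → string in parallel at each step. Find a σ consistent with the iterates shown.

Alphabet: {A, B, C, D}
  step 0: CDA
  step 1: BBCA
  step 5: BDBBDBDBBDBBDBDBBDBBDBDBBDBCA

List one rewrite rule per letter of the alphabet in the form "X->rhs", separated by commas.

A->CA, B->BD, C->B, D->B

  step 0 ⇒ step 1: CDA ⇒ B·B·CA
    A ↦ CA
    C ↦ B
    D ↦ B
    B ↦ BD  (constrained at step 1)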